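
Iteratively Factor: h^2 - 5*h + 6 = (h - 3)*(h - 2)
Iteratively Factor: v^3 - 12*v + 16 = (v - 2)*(v^2 + 2*v - 8) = (v - 2)*(v + 4)*(v - 2)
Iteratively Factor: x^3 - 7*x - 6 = (x + 1)*(x^2 - x - 6) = (x + 1)*(x + 2)*(x - 3)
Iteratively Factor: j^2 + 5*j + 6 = (j + 2)*(j + 3)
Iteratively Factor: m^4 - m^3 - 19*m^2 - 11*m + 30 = (m - 5)*(m^3 + 4*m^2 + m - 6) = (m - 5)*(m - 1)*(m^2 + 5*m + 6) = (m - 5)*(m - 1)*(m + 3)*(m + 2)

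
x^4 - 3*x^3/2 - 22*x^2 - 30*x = x*(x - 6)*(x + 2)*(x + 5/2)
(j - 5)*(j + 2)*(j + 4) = j^3 + j^2 - 22*j - 40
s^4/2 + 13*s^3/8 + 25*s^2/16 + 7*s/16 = s*(s/2 + 1/2)*(s + 1/2)*(s + 7/4)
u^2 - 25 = (u - 5)*(u + 5)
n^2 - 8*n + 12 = (n - 6)*(n - 2)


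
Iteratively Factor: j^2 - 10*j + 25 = (j - 5)*(j - 5)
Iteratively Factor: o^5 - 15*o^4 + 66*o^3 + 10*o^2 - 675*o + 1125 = (o - 5)*(o^4 - 10*o^3 + 16*o^2 + 90*o - 225) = (o - 5)*(o - 3)*(o^3 - 7*o^2 - 5*o + 75) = (o - 5)^2*(o - 3)*(o^2 - 2*o - 15) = (o - 5)^3*(o - 3)*(o + 3)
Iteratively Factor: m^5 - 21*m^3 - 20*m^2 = (m + 1)*(m^4 - m^3 - 20*m^2) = (m + 1)*(m + 4)*(m^3 - 5*m^2) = (m - 5)*(m + 1)*(m + 4)*(m^2) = m*(m - 5)*(m + 1)*(m + 4)*(m)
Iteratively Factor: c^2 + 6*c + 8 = (c + 4)*(c + 2)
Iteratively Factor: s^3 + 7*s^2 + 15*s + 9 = (s + 1)*(s^2 + 6*s + 9) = (s + 1)*(s + 3)*(s + 3)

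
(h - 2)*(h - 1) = h^2 - 3*h + 2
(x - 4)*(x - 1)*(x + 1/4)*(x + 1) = x^4 - 15*x^3/4 - 2*x^2 + 15*x/4 + 1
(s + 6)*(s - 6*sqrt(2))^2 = s^3 - 12*sqrt(2)*s^2 + 6*s^2 - 72*sqrt(2)*s + 72*s + 432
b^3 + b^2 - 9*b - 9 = (b - 3)*(b + 1)*(b + 3)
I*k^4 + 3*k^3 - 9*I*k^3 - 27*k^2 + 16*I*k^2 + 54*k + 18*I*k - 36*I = (k - 6)*(k - 3)*(k - 2*I)*(I*k + 1)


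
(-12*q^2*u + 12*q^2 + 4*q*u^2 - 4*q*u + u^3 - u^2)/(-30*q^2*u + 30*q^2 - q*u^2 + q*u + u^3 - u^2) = (12*q^2 - 4*q*u - u^2)/(30*q^2 + q*u - u^2)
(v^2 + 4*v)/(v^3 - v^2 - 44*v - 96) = v/(v^2 - 5*v - 24)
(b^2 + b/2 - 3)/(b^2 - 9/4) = 2*(b + 2)/(2*b + 3)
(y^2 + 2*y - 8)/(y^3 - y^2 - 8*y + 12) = (y + 4)/(y^2 + y - 6)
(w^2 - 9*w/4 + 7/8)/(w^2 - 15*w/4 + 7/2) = (w - 1/2)/(w - 2)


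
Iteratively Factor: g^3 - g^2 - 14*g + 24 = (g - 2)*(g^2 + g - 12) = (g - 3)*(g - 2)*(g + 4)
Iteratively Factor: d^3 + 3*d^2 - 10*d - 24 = (d - 3)*(d^2 + 6*d + 8) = (d - 3)*(d + 2)*(d + 4)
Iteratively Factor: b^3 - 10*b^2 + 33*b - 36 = (b - 4)*(b^2 - 6*b + 9) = (b - 4)*(b - 3)*(b - 3)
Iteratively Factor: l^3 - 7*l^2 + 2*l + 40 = (l + 2)*(l^2 - 9*l + 20) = (l - 4)*(l + 2)*(l - 5)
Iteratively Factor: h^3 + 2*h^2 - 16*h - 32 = (h + 4)*(h^2 - 2*h - 8) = (h - 4)*(h + 4)*(h + 2)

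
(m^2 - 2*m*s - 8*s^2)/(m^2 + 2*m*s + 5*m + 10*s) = (m - 4*s)/(m + 5)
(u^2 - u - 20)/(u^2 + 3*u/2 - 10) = 2*(u - 5)/(2*u - 5)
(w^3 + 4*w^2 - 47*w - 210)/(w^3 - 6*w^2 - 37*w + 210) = (w + 5)/(w - 5)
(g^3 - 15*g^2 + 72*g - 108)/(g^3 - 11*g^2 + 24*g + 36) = (g - 3)/(g + 1)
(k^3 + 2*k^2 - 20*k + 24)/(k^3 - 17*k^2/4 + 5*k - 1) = 4*(k + 6)/(4*k - 1)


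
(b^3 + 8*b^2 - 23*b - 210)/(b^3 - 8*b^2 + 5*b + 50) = (b^2 + 13*b + 42)/(b^2 - 3*b - 10)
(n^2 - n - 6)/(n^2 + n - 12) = (n + 2)/(n + 4)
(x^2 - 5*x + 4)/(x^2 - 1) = (x - 4)/(x + 1)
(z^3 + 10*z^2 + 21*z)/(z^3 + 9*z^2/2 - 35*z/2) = 2*(z + 3)/(2*z - 5)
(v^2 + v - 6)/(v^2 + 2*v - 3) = (v - 2)/(v - 1)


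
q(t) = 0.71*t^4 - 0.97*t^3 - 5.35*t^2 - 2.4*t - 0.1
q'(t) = 2.84*t^3 - 2.91*t^2 - 10.7*t - 2.4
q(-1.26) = -1.84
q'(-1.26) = 0.78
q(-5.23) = 536.09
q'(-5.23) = -432.31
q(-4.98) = 435.66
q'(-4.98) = -372.04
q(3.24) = -18.79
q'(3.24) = 28.98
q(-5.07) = 470.09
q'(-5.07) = -393.07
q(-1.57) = -1.45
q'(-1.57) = -3.76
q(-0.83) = -0.90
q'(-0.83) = 2.85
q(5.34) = 264.15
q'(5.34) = 289.94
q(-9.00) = 4953.59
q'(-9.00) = -2212.17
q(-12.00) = 15657.02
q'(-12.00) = -5200.56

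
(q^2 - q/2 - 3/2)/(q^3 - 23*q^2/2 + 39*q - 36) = (q + 1)/(q^2 - 10*q + 24)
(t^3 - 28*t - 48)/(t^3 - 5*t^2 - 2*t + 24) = (t^2 - 2*t - 24)/(t^2 - 7*t + 12)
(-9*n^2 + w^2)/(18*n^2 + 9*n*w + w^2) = (-3*n + w)/(6*n + w)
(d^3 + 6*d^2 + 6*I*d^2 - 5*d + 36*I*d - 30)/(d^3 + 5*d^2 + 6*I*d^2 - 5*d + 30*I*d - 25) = (d + 6)/(d + 5)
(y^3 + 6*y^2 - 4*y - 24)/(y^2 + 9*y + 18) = (y^2 - 4)/(y + 3)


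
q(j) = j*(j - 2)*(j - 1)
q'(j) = j*(j - 2) + j*(j - 1) + (j - 2)*(j - 1) = 3*j^2 - 6*j + 2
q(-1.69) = -16.78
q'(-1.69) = 20.71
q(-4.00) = -120.00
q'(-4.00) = 74.00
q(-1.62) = -15.36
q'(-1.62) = 19.59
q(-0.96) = -5.57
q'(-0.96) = 10.52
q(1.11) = -0.11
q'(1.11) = -0.96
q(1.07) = -0.07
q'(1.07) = -0.99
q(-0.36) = -1.16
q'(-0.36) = 4.55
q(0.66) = 0.30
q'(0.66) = -0.65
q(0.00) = 0.00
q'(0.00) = 2.00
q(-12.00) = -2184.00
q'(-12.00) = 506.00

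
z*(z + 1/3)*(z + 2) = z^3 + 7*z^2/3 + 2*z/3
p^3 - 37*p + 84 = (p - 4)*(p - 3)*(p + 7)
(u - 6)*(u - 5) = u^2 - 11*u + 30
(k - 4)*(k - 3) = k^2 - 7*k + 12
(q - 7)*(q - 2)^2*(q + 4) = q^4 - 7*q^3 - 12*q^2 + 100*q - 112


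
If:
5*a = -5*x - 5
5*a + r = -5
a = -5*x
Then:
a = -5/4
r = 5/4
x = 1/4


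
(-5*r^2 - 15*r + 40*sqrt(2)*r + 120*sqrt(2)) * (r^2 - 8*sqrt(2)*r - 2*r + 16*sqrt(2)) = -5*r^4 - 5*r^3 + 80*sqrt(2)*r^3 - 610*r^2 + 80*sqrt(2)*r^2 - 480*sqrt(2)*r - 640*r + 3840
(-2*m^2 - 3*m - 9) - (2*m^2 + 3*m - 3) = -4*m^2 - 6*m - 6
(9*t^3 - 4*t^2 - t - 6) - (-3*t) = 9*t^3 - 4*t^2 + 2*t - 6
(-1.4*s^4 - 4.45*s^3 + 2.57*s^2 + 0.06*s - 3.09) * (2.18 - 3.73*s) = 5.222*s^5 + 13.5465*s^4 - 19.2871*s^3 + 5.3788*s^2 + 11.6565*s - 6.7362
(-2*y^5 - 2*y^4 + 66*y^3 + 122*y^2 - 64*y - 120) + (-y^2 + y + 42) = -2*y^5 - 2*y^4 + 66*y^3 + 121*y^2 - 63*y - 78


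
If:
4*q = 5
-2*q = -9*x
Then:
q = 5/4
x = 5/18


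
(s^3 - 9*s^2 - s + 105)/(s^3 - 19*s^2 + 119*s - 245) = (s + 3)/(s - 7)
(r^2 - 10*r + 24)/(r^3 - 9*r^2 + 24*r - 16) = (r - 6)/(r^2 - 5*r + 4)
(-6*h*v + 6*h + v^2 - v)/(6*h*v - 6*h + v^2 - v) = (-6*h + v)/(6*h + v)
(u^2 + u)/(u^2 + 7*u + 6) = u/(u + 6)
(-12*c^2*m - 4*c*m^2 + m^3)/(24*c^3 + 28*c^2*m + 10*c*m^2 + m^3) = m*(-6*c + m)/(12*c^2 + 8*c*m + m^2)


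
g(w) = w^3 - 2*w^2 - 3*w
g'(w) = 3*w^2 - 4*w - 3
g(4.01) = 20.29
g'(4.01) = 29.20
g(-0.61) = 0.86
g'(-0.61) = 0.56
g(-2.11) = -11.97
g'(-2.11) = 18.80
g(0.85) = -3.38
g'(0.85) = -4.23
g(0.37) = -1.33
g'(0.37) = -4.07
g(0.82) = -3.25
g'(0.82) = -4.26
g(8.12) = 379.16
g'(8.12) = 162.32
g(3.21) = 2.84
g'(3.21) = 15.07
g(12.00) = 1404.00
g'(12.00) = 381.00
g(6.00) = 126.00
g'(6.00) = 81.00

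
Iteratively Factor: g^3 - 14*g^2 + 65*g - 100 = (g - 4)*(g^2 - 10*g + 25) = (g - 5)*(g - 4)*(g - 5)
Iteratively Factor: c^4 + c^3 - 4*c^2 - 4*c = (c + 1)*(c^3 - 4*c) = (c - 2)*(c + 1)*(c^2 + 2*c) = (c - 2)*(c + 1)*(c + 2)*(c)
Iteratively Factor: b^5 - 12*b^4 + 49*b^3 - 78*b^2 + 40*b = (b - 4)*(b^4 - 8*b^3 + 17*b^2 - 10*b) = (b - 4)*(b - 2)*(b^3 - 6*b^2 + 5*b) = b*(b - 4)*(b - 2)*(b^2 - 6*b + 5) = b*(b - 5)*(b - 4)*(b - 2)*(b - 1)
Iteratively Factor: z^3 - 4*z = (z)*(z^2 - 4) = z*(z - 2)*(z + 2)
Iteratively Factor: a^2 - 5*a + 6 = (a - 2)*(a - 3)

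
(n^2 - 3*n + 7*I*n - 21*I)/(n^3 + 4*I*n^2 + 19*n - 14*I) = (n - 3)/(n^2 - 3*I*n - 2)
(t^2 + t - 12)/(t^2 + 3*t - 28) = (t^2 + t - 12)/(t^2 + 3*t - 28)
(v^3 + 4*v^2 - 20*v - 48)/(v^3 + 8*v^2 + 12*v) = (v - 4)/v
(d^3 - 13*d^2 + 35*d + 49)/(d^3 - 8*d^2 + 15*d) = (d^3 - 13*d^2 + 35*d + 49)/(d*(d^2 - 8*d + 15))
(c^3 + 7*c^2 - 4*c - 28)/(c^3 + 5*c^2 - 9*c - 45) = (c^3 + 7*c^2 - 4*c - 28)/(c^3 + 5*c^2 - 9*c - 45)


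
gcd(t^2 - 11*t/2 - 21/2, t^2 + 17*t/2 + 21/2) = t + 3/2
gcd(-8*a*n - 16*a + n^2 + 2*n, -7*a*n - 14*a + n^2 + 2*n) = n + 2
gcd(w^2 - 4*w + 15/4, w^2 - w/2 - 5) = w - 5/2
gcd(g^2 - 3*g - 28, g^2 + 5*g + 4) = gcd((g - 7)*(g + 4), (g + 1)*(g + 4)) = g + 4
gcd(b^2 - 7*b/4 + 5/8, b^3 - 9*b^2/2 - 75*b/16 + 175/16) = b - 5/4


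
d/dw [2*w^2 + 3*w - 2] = 4*w + 3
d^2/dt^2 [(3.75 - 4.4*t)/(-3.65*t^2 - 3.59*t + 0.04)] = ((4.4*t - 3.75)*(7.3*t + 3.59)*(14.6*t + 7.18) - (96.36*t + 4.217)*(3.65*t^2 + 3.59*t - 0.04))/(3.65*t^2 + 3.59*t - 0.04)^3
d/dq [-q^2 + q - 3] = 1 - 2*q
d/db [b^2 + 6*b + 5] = 2*b + 6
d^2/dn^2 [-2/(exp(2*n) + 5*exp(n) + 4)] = 2*(-2*(2*exp(n) + 5)^2*exp(n) + (4*exp(n) + 5)*(exp(2*n) + 5*exp(n) + 4))*exp(n)/(exp(2*n) + 5*exp(n) + 4)^3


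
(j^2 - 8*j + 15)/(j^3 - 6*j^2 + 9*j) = (j - 5)/(j*(j - 3))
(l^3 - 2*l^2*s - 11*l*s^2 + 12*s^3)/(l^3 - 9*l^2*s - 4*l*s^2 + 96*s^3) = (-l + s)/(-l + 8*s)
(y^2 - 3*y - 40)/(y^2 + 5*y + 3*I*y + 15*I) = (y - 8)/(y + 3*I)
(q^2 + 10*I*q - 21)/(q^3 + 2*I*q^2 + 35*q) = (q + 3*I)/(q*(q - 5*I))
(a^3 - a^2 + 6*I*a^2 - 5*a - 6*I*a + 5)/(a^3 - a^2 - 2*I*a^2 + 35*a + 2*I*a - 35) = (a + I)/(a - 7*I)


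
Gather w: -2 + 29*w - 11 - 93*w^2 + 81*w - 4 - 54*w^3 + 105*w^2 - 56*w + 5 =-54*w^3 + 12*w^2 + 54*w - 12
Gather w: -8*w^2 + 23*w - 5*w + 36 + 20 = -8*w^2 + 18*w + 56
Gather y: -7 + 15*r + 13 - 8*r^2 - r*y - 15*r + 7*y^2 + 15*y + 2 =-8*r^2 + 7*y^2 + y*(15 - r) + 8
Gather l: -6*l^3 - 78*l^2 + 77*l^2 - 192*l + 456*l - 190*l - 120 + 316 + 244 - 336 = -6*l^3 - l^2 + 74*l + 104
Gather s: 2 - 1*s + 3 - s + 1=6 - 2*s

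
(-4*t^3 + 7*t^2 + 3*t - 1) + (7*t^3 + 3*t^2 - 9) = 3*t^3 + 10*t^2 + 3*t - 10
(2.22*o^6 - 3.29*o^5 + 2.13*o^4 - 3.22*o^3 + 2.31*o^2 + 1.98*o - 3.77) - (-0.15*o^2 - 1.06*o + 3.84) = 2.22*o^6 - 3.29*o^5 + 2.13*o^4 - 3.22*o^3 + 2.46*o^2 + 3.04*o - 7.61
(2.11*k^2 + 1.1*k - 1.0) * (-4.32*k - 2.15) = -9.1152*k^3 - 9.2885*k^2 + 1.955*k + 2.15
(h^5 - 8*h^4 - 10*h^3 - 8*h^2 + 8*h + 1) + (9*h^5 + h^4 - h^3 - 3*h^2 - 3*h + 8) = 10*h^5 - 7*h^4 - 11*h^3 - 11*h^2 + 5*h + 9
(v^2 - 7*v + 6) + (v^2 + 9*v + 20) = 2*v^2 + 2*v + 26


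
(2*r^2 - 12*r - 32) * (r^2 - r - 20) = 2*r^4 - 14*r^3 - 60*r^2 + 272*r + 640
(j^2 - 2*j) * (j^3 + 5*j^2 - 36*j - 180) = j^5 + 3*j^4 - 46*j^3 - 108*j^2 + 360*j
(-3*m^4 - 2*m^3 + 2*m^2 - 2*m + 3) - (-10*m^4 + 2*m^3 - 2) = 7*m^4 - 4*m^3 + 2*m^2 - 2*m + 5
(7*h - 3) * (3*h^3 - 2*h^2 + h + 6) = 21*h^4 - 23*h^3 + 13*h^2 + 39*h - 18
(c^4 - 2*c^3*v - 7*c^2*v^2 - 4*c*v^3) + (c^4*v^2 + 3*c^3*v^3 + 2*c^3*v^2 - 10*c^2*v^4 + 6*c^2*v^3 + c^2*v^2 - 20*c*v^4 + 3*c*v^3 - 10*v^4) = c^4*v^2 + c^4 + 3*c^3*v^3 + 2*c^3*v^2 - 2*c^3*v - 10*c^2*v^4 + 6*c^2*v^3 - 6*c^2*v^2 - 20*c*v^4 - c*v^3 - 10*v^4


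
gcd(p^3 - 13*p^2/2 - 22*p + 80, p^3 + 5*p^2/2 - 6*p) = p + 4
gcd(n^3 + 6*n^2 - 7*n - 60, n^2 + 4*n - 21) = n - 3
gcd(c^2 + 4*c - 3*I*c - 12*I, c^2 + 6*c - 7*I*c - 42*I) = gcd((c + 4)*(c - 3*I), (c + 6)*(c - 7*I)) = 1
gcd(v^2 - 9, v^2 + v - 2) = 1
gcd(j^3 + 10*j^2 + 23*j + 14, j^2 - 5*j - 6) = j + 1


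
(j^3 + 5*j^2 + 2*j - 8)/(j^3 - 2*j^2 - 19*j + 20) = (j + 2)/(j - 5)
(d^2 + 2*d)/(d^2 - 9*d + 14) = d*(d + 2)/(d^2 - 9*d + 14)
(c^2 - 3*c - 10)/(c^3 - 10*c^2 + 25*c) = (c + 2)/(c*(c - 5))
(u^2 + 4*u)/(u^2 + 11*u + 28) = u/(u + 7)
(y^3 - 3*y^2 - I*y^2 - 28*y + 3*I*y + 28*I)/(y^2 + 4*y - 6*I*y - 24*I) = (y^2 - y*(7 + I) + 7*I)/(y - 6*I)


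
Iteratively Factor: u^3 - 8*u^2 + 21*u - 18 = (u - 2)*(u^2 - 6*u + 9) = (u - 3)*(u - 2)*(u - 3)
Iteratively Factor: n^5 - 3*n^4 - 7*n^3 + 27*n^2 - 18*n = (n - 1)*(n^4 - 2*n^3 - 9*n^2 + 18*n) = n*(n - 1)*(n^3 - 2*n^2 - 9*n + 18) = n*(n - 2)*(n - 1)*(n^2 - 9) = n*(n - 3)*(n - 2)*(n - 1)*(n + 3)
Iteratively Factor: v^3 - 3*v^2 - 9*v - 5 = (v + 1)*(v^2 - 4*v - 5) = (v - 5)*(v + 1)*(v + 1)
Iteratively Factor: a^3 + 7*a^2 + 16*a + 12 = (a + 2)*(a^2 + 5*a + 6) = (a + 2)^2*(a + 3)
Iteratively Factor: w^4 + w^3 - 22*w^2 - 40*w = (w + 4)*(w^3 - 3*w^2 - 10*w) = (w + 2)*(w + 4)*(w^2 - 5*w) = w*(w + 2)*(w + 4)*(w - 5)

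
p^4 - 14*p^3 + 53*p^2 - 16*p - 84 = (p - 7)*(p - 6)*(p - 2)*(p + 1)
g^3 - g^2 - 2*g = g*(g - 2)*(g + 1)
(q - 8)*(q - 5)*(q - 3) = q^3 - 16*q^2 + 79*q - 120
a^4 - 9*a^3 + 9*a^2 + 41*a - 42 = (a - 7)*(a - 3)*(a - 1)*(a + 2)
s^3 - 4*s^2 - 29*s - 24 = (s - 8)*(s + 1)*(s + 3)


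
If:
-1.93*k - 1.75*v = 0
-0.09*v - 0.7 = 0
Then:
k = 7.05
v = -7.78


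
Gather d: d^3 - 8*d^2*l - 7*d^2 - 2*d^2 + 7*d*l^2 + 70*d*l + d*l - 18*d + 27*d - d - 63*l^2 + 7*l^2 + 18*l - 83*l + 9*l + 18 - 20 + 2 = d^3 + d^2*(-8*l - 9) + d*(7*l^2 + 71*l + 8) - 56*l^2 - 56*l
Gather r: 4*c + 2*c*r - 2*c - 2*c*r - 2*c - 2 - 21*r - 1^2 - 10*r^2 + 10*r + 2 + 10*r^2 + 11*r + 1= 0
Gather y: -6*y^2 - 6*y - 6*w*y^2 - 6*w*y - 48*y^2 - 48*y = y^2*(-6*w - 54) + y*(-6*w - 54)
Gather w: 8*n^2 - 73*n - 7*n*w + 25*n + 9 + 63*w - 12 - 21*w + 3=8*n^2 - 48*n + w*(42 - 7*n)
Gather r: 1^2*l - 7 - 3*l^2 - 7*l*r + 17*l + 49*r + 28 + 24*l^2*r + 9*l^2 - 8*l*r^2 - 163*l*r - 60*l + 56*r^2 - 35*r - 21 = 6*l^2 - 42*l + r^2*(56 - 8*l) + r*(24*l^2 - 170*l + 14)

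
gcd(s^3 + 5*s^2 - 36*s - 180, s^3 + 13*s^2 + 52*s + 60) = s^2 + 11*s + 30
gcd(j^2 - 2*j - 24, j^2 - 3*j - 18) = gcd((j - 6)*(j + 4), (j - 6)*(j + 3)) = j - 6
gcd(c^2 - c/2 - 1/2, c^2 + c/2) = c + 1/2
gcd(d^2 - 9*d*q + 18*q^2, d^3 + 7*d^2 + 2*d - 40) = 1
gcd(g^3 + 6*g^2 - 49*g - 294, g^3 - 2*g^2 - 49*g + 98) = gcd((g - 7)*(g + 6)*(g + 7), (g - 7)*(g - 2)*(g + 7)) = g^2 - 49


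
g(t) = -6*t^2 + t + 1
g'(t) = 1 - 12*t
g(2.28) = -27.91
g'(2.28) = -26.36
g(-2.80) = -48.84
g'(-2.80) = 34.60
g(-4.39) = -119.02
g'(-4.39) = 53.68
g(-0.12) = 0.79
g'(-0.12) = 2.44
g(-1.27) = -9.95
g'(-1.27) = 16.24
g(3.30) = -61.04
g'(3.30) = -38.60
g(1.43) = -9.84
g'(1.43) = -16.16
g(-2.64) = -43.46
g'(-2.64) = 32.68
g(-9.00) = -494.00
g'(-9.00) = 109.00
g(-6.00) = -221.00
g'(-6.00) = 73.00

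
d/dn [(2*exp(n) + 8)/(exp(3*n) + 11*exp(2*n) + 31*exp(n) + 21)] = 2*(-(exp(n) + 4)*(3*exp(2*n) + 22*exp(n) + 31) + exp(3*n) + 11*exp(2*n) + 31*exp(n) + 21)*exp(n)/(exp(3*n) + 11*exp(2*n) + 31*exp(n) + 21)^2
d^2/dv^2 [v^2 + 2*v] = 2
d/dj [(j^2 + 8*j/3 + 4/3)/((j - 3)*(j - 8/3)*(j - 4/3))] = 3*(-27*j^4 - 144*j^3 + 816*j^2 - 72*j - 1328)/(81*j^6 - 1134*j^5 + 6489*j^4 - 19368*j^3 + 31696*j^2 - 26880*j + 9216)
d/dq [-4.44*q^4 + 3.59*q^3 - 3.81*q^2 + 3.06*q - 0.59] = -17.76*q^3 + 10.77*q^2 - 7.62*q + 3.06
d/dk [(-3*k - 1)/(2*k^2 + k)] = (6*k^2 + 4*k + 1)/(k^2*(4*k^2 + 4*k + 1))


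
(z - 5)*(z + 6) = z^2 + z - 30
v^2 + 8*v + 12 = (v + 2)*(v + 6)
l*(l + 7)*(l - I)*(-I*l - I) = -I*l^4 - l^3 - 8*I*l^3 - 8*l^2 - 7*I*l^2 - 7*l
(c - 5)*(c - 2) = c^2 - 7*c + 10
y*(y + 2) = y^2 + 2*y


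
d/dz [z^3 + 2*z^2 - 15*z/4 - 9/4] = 3*z^2 + 4*z - 15/4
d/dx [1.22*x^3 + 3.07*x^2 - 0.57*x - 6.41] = 3.66*x^2 + 6.14*x - 0.57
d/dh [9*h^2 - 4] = 18*h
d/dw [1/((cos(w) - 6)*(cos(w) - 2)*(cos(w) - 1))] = (-3*sin(w)^2 - 18*cos(w) + 23)*sin(w)/((cos(w) - 6)^2*(cos(w) - 2)^2*(cos(w) - 1)^2)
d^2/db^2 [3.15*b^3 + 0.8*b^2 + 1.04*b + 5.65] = 18.9*b + 1.6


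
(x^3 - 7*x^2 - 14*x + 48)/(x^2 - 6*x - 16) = (x^2 + x - 6)/(x + 2)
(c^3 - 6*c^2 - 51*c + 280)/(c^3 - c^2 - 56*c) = (c - 5)/c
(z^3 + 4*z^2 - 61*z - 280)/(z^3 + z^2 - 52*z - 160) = (z + 7)/(z + 4)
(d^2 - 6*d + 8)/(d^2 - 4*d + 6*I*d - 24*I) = (d - 2)/(d + 6*I)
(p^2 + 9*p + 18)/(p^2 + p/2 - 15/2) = 2*(p + 6)/(2*p - 5)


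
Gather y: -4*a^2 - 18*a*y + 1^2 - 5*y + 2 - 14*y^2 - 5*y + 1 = -4*a^2 - 14*y^2 + y*(-18*a - 10) + 4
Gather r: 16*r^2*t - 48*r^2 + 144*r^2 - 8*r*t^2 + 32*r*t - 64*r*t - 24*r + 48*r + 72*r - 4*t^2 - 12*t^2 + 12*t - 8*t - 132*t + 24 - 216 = r^2*(16*t + 96) + r*(-8*t^2 - 32*t + 96) - 16*t^2 - 128*t - 192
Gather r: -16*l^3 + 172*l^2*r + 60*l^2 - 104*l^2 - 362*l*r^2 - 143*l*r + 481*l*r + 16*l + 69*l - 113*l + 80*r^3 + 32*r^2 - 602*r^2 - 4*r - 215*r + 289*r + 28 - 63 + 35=-16*l^3 - 44*l^2 - 28*l + 80*r^3 + r^2*(-362*l - 570) + r*(172*l^2 + 338*l + 70)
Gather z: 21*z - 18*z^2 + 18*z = -18*z^2 + 39*z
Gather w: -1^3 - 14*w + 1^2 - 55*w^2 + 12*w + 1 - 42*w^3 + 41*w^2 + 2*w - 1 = -42*w^3 - 14*w^2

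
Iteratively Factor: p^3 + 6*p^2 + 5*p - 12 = (p + 3)*(p^2 + 3*p - 4) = (p - 1)*(p + 3)*(p + 4)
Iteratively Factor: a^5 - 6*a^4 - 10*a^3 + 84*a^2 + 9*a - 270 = (a - 3)*(a^4 - 3*a^3 - 19*a^2 + 27*a + 90) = (a - 5)*(a - 3)*(a^3 + 2*a^2 - 9*a - 18) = (a - 5)*(a - 3)*(a + 3)*(a^2 - a - 6) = (a - 5)*(a - 3)*(a + 2)*(a + 3)*(a - 3)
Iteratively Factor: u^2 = (u)*(u)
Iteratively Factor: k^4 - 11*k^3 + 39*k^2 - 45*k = (k)*(k^3 - 11*k^2 + 39*k - 45) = k*(k - 3)*(k^2 - 8*k + 15) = k*(k - 5)*(k - 3)*(k - 3)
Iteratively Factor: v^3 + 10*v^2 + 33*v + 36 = (v + 4)*(v^2 + 6*v + 9) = (v + 3)*(v + 4)*(v + 3)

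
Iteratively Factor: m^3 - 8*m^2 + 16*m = (m - 4)*(m^2 - 4*m) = m*(m - 4)*(m - 4)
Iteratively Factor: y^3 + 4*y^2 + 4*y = (y + 2)*(y^2 + 2*y) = y*(y + 2)*(y + 2)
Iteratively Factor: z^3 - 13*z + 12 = (z + 4)*(z^2 - 4*z + 3) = (z - 1)*(z + 4)*(z - 3)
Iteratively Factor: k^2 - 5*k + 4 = (k - 1)*(k - 4)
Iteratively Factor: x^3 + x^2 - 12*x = (x + 4)*(x^2 - 3*x) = x*(x + 4)*(x - 3)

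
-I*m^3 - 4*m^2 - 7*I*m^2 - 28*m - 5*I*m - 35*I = (m + 7)*(m - 5*I)*(-I*m + 1)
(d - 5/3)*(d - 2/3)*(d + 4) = d^3 + 5*d^2/3 - 74*d/9 + 40/9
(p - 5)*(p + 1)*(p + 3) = p^3 - p^2 - 17*p - 15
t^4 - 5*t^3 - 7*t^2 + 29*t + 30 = (t - 5)*(t - 3)*(t + 1)*(t + 2)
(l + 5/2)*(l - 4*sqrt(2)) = l^2 - 4*sqrt(2)*l + 5*l/2 - 10*sqrt(2)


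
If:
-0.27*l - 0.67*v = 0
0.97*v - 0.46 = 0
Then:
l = -1.18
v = 0.47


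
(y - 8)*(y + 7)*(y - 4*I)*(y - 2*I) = y^4 - y^3 - 6*I*y^3 - 64*y^2 + 6*I*y^2 + 8*y + 336*I*y + 448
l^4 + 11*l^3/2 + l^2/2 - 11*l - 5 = (l + 1/2)*(l + 5)*(l - sqrt(2))*(l + sqrt(2))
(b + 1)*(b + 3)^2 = b^3 + 7*b^2 + 15*b + 9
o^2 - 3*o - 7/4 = (o - 7/2)*(o + 1/2)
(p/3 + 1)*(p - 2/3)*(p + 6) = p^3/3 + 25*p^2/9 + 4*p - 4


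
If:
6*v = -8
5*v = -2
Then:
No Solution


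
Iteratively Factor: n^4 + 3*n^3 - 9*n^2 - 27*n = (n)*(n^3 + 3*n^2 - 9*n - 27) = n*(n + 3)*(n^2 - 9) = n*(n + 3)^2*(n - 3)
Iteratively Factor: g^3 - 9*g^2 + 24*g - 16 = (g - 1)*(g^2 - 8*g + 16) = (g - 4)*(g - 1)*(g - 4)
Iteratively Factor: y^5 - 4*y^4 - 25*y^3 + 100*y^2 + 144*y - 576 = (y - 4)*(y^4 - 25*y^2 + 144) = (y - 4)*(y + 3)*(y^3 - 3*y^2 - 16*y + 48) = (y - 4)^2*(y + 3)*(y^2 + y - 12) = (y - 4)^2*(y - 3)*(y + 3)*(y + 4)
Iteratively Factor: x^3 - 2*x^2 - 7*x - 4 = (x + 1)*(x^2 - 3*x - 4) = (x - 4)*(x + 1)*(x + 1)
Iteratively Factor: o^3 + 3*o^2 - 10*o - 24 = (o + 4)*(o^2 - o - 6) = (o + 2)*(o + 4)*(o - 3)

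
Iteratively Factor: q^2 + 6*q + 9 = (q + 3)*(q + 3)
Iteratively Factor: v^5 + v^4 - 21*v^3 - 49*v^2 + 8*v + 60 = (v - 1)*(v^4 + 2*v^3 - 19*v^2 - 68*v - 60) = (v - 5)*(v - 1)*(v^3 + 7*v^2 + 16*v + 12) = (v - 5)*(v - 1)*(v + 3)*(v^2 + 4*v + 4) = (v - 5)*(v - 1)*(v + 2)*(v + 3)*(v + 2)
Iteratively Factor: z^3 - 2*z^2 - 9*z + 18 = (z + 3)*(z^2 - 5*z + 6) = (z - 3)*(z + 3)*(z - 2)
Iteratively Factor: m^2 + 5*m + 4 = (m + 1)*(m + 4)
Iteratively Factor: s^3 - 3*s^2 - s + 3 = (s - 1)*(s^2 - 2*s - 3) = (s - 1)*(s + 1)*(s - 3)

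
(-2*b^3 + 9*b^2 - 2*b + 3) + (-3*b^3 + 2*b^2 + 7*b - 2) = -5*b^3 + 11*b^2 + 5*b + 1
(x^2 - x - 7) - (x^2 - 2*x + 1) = x - 8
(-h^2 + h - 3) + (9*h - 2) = -h^2 + 10*h - 5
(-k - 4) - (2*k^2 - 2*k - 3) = -2*k^2 + k - 1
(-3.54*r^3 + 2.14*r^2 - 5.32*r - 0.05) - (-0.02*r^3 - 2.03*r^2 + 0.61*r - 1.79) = -3.52*r^3 + 4.17*r^2 - 5.93*r + 1.74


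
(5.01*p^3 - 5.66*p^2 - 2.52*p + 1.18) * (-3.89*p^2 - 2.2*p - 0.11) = -19.4889*p^5 + 10.9954*p^4 + 21.7037*p^3 + 1.5764*p^2 - 2.3188*p - 0.1298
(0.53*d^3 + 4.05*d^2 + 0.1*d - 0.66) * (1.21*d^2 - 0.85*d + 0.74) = 0.6413*d^5 + 4.45*d^4 - 2.9293*d^3 + 2.1134*d^2 + 0.635*d - 0.4884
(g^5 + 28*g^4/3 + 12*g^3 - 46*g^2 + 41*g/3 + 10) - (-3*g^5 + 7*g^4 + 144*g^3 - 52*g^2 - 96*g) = 4*g^5 + 7*g^4/3 - 132*g^3 + 6*g^2 + 329*g/3 + 10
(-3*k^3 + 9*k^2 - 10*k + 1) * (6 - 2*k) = 6*k^4 - 36*k^3 + 74*k^2 - 62*k + 6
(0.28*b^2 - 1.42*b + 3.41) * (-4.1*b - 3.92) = -1.148*b^3 + 4.7244*b^2 - 8.4146*b - 13.3672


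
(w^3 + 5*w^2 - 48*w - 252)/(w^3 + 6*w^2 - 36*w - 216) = (w - 7)/(w - 6)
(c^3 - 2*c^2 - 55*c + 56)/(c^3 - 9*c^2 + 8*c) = (c + 7)/c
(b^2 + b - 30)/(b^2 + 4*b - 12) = (b - 5)/(b - 2)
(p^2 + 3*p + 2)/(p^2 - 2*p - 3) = (p + 2)/(p - 3)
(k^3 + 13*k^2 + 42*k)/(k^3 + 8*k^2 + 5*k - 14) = k*(k + 6)/(k^2 + k - 2)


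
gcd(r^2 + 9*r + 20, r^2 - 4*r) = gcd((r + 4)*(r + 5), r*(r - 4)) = 1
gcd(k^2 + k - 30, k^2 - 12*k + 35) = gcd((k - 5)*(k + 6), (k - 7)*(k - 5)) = k - 5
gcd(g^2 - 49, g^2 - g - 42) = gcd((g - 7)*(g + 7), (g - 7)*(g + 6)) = g - 7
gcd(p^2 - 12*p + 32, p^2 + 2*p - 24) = p - 4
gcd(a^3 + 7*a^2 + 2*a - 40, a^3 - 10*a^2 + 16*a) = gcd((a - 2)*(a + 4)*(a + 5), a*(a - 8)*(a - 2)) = a - 2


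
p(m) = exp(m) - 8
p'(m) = exp(m)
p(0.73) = -5.92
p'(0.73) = 2.08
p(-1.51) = -7.78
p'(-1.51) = 0.22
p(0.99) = -5.31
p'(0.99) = 2.69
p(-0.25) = -7.22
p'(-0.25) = 0.78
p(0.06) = -6.94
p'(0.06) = 1.06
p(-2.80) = -7.94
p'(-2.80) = 0.06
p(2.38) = 2.80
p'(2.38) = 10.80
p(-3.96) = -7.98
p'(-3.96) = 0.02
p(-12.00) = -8.00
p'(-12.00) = 0.00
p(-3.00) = -7.95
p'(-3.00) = 0.05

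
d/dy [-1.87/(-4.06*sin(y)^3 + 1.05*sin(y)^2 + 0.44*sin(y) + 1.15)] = (-22.7766*sin(y)^2 + 3.927*sin(y) + 0.8228)*cos(y)/(-4.06*sin(y)^3 + 1.05*sin(y)^2 + 0.44*sin(y) + 1.15)^2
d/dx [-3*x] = -3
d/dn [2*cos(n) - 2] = -2*sin(n)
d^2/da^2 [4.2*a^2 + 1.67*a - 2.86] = 8.40000000000000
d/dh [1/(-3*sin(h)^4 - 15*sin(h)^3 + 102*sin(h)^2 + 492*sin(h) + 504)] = (7*sin(h) - 4*cos(h)^2 - 78)*cos(h)/(3*(sin(h) - 6)^2*(sin(h) + 2)^3*(sin(h) + 7)^2)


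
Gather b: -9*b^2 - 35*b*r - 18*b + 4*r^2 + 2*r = -9*b^2 + b*(-35*r - 18) + 4*r^2 + 2*r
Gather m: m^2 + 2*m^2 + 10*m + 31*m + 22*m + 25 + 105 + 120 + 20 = 3*m^2 + 63*m + 270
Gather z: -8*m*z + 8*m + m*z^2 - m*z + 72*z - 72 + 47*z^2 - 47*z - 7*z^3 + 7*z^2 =8*m - 7*z^3 + z^2*(m + 54) + z*(25 - 9*m) - 72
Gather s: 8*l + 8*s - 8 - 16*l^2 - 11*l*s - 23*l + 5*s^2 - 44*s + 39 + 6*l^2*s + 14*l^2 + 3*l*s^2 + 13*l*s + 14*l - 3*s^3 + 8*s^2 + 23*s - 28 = -2*l^2 - l - 3*s^3 + s^2*(3*l + 13) + s*(6*l^2 + 2*l - 13) + 3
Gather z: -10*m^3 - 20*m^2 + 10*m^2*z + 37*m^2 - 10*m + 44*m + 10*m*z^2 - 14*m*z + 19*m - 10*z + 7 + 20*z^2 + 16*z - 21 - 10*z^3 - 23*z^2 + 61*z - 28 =-10*m^3 + 17*m^2 + 53*m - 10*z^3 + z^2*(10*m - 3) + z*(10*m^2 - 14*m + 67) - 42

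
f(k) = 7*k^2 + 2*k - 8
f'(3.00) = 44.00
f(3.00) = 61.00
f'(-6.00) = -82.00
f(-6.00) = 232.00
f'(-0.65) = -7.10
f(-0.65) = -6.34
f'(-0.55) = -5.70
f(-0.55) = -6.98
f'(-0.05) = 1.30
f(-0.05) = -8.08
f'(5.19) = 74.66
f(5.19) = 190.93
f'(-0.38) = -3.32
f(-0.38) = -7.75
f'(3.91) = 56.74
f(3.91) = 106.84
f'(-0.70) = -7.80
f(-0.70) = -5.97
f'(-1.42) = -17.88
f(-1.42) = 3.27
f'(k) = 14*k + 2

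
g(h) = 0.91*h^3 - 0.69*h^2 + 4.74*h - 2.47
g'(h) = 2.73*h^2 - 1.38*h + 4.74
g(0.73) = 0.98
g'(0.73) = 5.19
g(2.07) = 12.46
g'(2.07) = 13.58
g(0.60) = 0.32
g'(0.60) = 4.89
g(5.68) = 168.95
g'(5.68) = 84.98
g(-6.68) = -336.17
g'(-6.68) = 135.78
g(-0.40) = -4.53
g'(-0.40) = 5.73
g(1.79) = 9.02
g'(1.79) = 11.02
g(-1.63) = -15.97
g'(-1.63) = 14.24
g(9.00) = 647.69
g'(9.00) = 213.45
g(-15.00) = -3300.07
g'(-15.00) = 639.69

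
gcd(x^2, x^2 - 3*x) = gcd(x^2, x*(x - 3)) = x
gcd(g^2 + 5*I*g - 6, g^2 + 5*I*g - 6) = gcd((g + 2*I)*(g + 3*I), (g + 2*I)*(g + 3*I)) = g^2 + 5*I*g - 6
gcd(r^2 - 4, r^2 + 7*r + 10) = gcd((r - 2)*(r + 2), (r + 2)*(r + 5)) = r + 2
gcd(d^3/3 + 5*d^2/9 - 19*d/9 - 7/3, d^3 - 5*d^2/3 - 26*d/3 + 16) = d + 3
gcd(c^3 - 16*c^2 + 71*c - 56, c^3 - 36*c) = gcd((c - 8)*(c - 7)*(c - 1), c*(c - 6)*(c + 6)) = 1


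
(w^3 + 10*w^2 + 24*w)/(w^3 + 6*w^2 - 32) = w*(w + 6)/(w^2 + 2*w - 8)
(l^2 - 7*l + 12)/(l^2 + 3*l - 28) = (l - 3)/(l + 7)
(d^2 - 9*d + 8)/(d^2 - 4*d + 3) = (d - 8)/(d - 3)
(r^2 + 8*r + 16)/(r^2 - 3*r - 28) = (r + 4)/(r - 7)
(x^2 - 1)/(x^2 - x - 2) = (x - 1)/(x - 2)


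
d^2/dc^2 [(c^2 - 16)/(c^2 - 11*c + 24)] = 2*(11*c^3 - 120*c^2 + 528*c - 976)/(c^6 - 33*c^5 + 435*c^4 - 2915*c^3 + 10440*c^2 - 19008*c + 13824)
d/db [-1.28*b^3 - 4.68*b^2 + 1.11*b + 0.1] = -3.84*b^2 - 9.36*b + 1.11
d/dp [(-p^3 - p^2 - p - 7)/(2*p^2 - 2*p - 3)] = (-2*p^4 + 4*p^3 + 13*p^2 + 34*p - 11)/(4*p^4 - 8*p^3 - 8*p^2 + 12*p + 9)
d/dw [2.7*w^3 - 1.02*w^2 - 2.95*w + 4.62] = 8.1*w^2 - 2.04*w - 2.95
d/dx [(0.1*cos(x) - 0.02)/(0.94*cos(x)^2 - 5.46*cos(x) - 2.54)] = (0.094*cos(x)^2 - 0.0376*cos(x) + 0.3632)*sin(x)/(0.8836*cos(x)^4 - 10.2648*cos(x)^3 + 25.0364*cos(x)^2 + 27.7368*cos(x) + 6.4516)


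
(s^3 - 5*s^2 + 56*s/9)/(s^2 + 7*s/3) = (9*s^2 - 45*s + 56)/(3*(3*s + 7))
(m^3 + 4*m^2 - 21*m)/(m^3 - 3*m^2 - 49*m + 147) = m/(m - 7)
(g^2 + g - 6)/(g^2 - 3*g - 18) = (g - 2)/(g - 6)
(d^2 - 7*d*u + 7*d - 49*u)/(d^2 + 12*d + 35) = (d - 7*u)/(d + 5)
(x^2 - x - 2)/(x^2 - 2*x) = (x + 1)/x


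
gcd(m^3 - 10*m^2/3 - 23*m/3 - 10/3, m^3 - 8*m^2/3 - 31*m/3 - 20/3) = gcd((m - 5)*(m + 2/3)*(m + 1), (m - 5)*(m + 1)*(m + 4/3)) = m^2 - 4*m - 5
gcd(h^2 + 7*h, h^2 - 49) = h + 7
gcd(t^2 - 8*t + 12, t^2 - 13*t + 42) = t - 6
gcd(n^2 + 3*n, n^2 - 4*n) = n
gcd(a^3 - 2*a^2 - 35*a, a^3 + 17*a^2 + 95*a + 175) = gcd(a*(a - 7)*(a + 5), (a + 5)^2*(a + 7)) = a + 5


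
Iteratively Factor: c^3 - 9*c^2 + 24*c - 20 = (c - 2)*(c^2 - 7*c + 10) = (c - 5)*(c - 2)*(c - 2)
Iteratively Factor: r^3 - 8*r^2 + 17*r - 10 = (r - 5)*(r^2 - 3*r + 2) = (r - 5)*(r - 1)*(r - 2)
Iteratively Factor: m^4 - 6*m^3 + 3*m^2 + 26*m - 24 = (m - 1)*(m^3 - 5*m^2 - 2*m + 24) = (m - 4)*(m - 1)*(m^2 - m - 6) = (m - 4)*(m - 1)*(m + 2)*(m - 3)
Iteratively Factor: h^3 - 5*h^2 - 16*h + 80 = (h + 4)*(h^2 - 9*h + 20) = (h - 4)*(h + 4)*(h - 5)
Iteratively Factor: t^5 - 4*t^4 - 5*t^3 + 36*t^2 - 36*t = (t + 3)*(t^4 - 7*t^3 + 16*t^2 - 12*t) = (t - 2)*(t + 3)*(t^3 - 5*t^2 + 6*t) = t*(t - 2)*(t + 3)*(t^2 - 5*t + 6) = t*(t - 2)^2*(t + 3)*(t - 3)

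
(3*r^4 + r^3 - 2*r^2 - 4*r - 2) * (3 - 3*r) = -9*r^5 + 6*r^4 + 9*r^3 + 6*r^2 - 6*r - 6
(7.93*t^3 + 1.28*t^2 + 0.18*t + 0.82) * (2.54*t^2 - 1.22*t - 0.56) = 20.1422*t^5 - 6.4234*t^4 - 5.5452*t^3 + 1.1464*t^2 - 1.1012*t - 0.4592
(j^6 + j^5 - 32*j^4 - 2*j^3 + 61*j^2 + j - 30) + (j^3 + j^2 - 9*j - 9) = j^6 + j^5 - 32*j^4 - j^3 + 62*j^2 - 8*j - 39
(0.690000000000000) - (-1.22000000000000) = 1.91000000000000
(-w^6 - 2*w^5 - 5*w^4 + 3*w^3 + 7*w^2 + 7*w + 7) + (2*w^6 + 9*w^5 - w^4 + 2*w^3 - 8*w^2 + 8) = w^6 + 7*w^5 - 6*w^4 + 5*w^3 - w^2 + 7*w + 15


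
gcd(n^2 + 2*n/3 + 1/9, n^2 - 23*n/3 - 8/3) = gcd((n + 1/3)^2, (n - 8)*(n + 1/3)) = n + 1/3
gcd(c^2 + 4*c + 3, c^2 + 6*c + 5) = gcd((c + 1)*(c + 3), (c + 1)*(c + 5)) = c + 1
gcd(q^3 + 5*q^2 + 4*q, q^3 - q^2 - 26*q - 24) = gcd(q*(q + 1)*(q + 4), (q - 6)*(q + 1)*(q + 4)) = q^2 + 5*q + 4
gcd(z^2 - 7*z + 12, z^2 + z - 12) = z - 3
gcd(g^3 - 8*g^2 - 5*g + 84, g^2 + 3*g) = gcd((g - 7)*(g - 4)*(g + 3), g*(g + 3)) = g + 3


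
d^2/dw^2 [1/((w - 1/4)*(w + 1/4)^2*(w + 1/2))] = 1024*(2560*w^4 + 1600*w^3 + 48*w^2 - 52*w + 11)/(131072*w^10 + 229376*w^9 + 122880*w^8 - 2048*w^7 - 22016*w^6 - 4992*w^5 + 928*w^4 + 424*w^3 + 12*w^2 - 10*w - 1)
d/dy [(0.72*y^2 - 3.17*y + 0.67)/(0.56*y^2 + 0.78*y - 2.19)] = (2.3368*y^2 - 3.904*y + 6.4197)/(0.3136*y^4 + 0.8736*y^3 - 1.8444*y^2 - 3.4164*y + 4.7961)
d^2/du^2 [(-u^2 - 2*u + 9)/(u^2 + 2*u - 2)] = 42*(u^2 + 2*u + 2)/(u^6 + 6*u^5 + 6*u^4 - 16*u^3 - 12*u^2 + 24*u - 8)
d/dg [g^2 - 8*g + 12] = 2*g - 8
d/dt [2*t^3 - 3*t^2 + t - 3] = 6*t^2 - 6*t + 1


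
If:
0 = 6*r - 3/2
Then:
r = 1/4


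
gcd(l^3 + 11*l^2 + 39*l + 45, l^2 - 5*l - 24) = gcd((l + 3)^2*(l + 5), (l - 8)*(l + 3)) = l + 3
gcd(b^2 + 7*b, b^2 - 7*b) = b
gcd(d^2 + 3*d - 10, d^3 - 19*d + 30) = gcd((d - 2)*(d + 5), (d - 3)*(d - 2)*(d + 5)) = d^2 + 3*d - 10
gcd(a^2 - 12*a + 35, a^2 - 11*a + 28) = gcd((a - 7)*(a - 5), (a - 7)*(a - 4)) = a - 7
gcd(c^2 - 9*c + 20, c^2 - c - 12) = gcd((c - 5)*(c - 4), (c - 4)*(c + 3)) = c - 4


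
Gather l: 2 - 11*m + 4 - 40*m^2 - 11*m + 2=-40*m^2 - 22*m + 8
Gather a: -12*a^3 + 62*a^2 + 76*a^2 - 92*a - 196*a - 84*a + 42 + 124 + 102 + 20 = -12*a^3 + 138*a^2 - 372*a + 288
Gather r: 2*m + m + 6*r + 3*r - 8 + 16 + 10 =3*m + 9*r + 18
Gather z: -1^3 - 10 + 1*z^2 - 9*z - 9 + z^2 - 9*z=2*z^2 - 18*z - 20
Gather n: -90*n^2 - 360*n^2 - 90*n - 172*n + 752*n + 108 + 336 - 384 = -450*n^2 + 490*n + 60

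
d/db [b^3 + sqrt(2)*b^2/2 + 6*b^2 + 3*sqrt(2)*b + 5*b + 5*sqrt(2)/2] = 3*b^2 + sqrt(2)*b + 12*b + 3*sqrt(2) + 5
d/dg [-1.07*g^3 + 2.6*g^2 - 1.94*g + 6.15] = -3.21*g^2 + 5.2*g - 1.94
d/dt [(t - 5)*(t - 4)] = 2*t - 9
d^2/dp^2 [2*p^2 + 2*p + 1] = 4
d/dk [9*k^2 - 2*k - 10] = 18*k - 2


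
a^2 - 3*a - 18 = (a - 6)*(a + 3)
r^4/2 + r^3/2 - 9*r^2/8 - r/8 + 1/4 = (r/2 + 1)*(r - 1)*(r - 1/2)*(r + 1/2)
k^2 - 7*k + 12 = (k - 4)*(k - 3)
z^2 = z^2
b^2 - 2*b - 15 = (b - 5)*(b + 3)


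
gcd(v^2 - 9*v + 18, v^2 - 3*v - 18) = v - 6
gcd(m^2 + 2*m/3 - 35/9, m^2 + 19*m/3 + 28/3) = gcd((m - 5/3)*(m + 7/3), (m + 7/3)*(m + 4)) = m + 7/3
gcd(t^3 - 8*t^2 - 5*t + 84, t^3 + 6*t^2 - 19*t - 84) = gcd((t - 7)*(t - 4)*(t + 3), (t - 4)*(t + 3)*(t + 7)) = t^2 - t - 12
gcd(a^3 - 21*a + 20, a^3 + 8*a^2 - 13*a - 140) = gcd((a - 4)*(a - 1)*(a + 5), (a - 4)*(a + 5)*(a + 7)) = a^2 + a - 20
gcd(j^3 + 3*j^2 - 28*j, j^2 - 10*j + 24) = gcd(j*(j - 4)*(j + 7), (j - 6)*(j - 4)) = j - 4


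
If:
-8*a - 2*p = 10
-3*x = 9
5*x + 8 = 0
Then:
No Solution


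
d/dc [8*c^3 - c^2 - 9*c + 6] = 24*c^2 - 2*c - 9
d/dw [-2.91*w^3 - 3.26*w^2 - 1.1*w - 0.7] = -8.73*w^2 - 6.52*w - 1.1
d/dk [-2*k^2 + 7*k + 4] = 7 - 4*k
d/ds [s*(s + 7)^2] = (s + 7)*(3*s + 7)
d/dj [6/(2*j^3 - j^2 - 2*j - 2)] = 12*(-3*j^2 + j + 1)/(-2*j^3 + j^2 + 2*j + 2)^2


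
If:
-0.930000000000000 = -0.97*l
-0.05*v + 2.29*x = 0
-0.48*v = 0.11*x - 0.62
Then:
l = 0.96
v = 1.29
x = 0.03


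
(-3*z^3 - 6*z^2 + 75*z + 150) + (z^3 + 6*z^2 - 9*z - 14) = -2*z^3 + 66*z + 136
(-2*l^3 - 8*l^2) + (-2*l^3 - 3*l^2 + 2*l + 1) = -4*l^3 - 11*l^2 + 2*l + 1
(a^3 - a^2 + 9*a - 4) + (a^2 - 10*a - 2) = a^3 - a - 6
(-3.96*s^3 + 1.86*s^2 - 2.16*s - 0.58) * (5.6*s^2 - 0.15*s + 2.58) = -22.176*s^5 + 11.01*s^4 - 22.5918*s^3 + 1.8748*s^2 - 5.4858*s - 1.4964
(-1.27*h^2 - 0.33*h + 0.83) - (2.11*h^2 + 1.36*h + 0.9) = -3.38*h^2 - 1.69*h - 0.0700000000000001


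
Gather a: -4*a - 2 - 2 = -4*a - 4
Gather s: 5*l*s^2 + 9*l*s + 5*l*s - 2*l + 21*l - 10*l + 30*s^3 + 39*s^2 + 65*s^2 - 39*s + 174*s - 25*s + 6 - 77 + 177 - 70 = 9*l + 30*s^3 + s^2*(5*l + 104) + s*(14*l + 110) + 36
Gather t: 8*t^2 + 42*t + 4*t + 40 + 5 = 8*t^2 + 46*t + 45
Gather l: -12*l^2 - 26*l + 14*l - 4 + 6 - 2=-12*l^2 - 12*l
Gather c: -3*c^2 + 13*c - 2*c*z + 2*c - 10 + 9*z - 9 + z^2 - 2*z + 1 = -3*c^2 + c*(15 - 2*z) + z^2 + 7*z - 18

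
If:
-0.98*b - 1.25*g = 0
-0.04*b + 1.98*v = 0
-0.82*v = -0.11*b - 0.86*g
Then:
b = 0.00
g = 0.00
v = 0.00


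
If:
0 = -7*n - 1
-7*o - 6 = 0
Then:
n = -1/7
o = -6/7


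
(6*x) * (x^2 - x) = 6*x^3 - 6*x^2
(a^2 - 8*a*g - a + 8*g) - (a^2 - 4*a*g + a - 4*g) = -4*a*g - 2*a + 12*g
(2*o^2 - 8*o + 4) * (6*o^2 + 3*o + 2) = 12*o^4 - 42*o^3 + 4*o^2 - 4*o + 8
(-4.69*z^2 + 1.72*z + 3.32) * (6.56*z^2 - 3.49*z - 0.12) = -30.7664*z^4 + 27.6513*z^3 + 16.3392*z^2 - 11.7932*z - 0.3984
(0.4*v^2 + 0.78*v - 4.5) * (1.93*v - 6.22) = 0.772*v^3 - 0.9826*v^2 - 13.5366*v + 27.99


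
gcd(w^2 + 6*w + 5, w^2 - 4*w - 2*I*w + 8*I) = 1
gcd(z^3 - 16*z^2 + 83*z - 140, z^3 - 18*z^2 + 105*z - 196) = z^2 - 11*z + 28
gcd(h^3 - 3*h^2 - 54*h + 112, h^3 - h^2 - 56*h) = h^2 - h - 56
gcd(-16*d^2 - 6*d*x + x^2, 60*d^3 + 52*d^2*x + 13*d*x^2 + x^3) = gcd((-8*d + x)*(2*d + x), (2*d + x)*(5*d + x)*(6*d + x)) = 2*d + x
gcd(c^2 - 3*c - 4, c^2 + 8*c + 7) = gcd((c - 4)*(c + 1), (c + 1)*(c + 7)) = c + 1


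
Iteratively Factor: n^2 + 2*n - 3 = (n - 1)*(n + 3)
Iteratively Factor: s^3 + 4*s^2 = (s)*(s^2 + 4*s) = s*(s + 4)*(s)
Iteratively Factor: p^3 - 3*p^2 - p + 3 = (p - 3)*(p^2 - 1) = (p - 3)*(p + 1)*(p - 1)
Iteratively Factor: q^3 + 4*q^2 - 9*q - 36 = (q + 3)*(q^2 + q - 12) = (q - 3)*(q + 3)*(q + 4)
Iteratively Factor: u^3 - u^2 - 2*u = (u - 2)*(u^2 + u) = (u - 2)*(u + 1)*(u)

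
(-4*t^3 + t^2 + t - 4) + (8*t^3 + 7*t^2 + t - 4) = 4*t^3 + 8*t^2 + 2*t - 8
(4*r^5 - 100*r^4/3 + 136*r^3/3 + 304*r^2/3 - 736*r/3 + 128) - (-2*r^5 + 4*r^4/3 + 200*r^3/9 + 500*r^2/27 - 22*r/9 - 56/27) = 6*r^5 - 104*r^4/3 + 208*r^3/9 + 2236*r^2/27 - 2186*r/9 + 3512/27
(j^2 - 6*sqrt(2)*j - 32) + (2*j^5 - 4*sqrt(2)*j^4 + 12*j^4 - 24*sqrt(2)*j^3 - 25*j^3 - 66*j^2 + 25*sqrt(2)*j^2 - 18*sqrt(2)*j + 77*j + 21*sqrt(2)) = 2*j^5 - 4*sqrt(2)*j^4 + 12*j^4 - 24*sqrt(2)*j^3 - 25*j^3 - 65*j^2 + 25*sqrt(2)*j^2 - 24*sqrt(2)*j + 77*j - 32 + 21*sqrt(2)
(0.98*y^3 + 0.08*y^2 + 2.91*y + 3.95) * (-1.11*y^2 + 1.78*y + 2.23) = -1.0878*y^5 + 1.6556*y^4 - 0.902300000000001*y^3 + 0.973699999999999*y^2 + 13.5203*y + 8.8085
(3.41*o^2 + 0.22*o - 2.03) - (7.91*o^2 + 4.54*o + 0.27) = -4.5*o^2 - 4.32*o - 2.3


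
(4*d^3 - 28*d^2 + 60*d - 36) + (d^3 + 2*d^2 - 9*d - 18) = 5*d^3 - 26*d^2 + 51*d - 54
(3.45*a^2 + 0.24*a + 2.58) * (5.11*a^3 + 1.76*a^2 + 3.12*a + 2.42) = 17.6295*a^5 + 7.2984*a^4 + 24.3702*a^3 + 13.6386*a^2 + 8.6304*a + 6.2436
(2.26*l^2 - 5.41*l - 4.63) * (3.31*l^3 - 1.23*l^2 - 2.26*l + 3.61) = 7.4806*l^5 - 20.6869*l^4 - 13.7786*l^3 + 26.0801*l^2 - 9.0663*l - 16.7143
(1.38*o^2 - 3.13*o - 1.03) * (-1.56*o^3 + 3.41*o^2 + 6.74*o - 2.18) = -2.1528*o^5 + 9.5886*o^4 + 0.2347*o^3 - 27.6169*o^2 - 0.1188*o + 2.2454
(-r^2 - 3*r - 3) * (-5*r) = 5*r^3 + 15*r^2 + 15*r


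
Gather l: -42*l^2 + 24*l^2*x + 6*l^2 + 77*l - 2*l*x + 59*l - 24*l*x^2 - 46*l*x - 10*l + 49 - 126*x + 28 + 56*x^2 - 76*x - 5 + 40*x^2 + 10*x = l^2*(24*x - 36) + l*(-24*x^2 - 48*x + 126) + 96*x^2 - 192*x + 72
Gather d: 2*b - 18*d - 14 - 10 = 2*b - 18*d - 24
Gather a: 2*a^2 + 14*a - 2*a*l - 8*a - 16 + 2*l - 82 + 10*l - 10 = 2*a^2 + a*(6 - 2*l) + 12*l - 108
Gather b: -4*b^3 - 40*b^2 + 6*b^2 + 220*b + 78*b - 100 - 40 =-4*b^3 - 34*b^2 + 298*b - 140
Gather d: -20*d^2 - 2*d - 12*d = -20*d^2 - 14*d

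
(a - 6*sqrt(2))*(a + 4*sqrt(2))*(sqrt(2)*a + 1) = sqrt(2)*a^3 - 3*a^2 - 50*sqrt(2)*a - 48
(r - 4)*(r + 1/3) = r^2 - 11*r/3 - 4/3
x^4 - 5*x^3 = x^3*(x - 5)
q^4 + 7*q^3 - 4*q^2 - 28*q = q*(q - 2)*(q + 2)*(q + 7)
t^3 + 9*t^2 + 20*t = t*(t + 4)*(t + 5)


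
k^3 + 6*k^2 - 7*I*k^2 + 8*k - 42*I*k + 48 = (k + 6)*(k - 8*I)*(k + I)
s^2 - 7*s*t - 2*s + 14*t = (s - 2)*(s - 7*t)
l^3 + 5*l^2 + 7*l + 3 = (l + 1)^2*(l + 3)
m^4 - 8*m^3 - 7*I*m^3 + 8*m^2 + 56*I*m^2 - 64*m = m*(m - 8)*(m - 8*I)*(m + I)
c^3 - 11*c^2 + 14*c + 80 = (c - 8)*(c - 5)*(c + 2)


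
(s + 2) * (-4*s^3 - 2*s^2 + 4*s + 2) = -4*s^4 - 10*s^3 + 10*s + 4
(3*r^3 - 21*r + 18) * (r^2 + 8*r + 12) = 3*r^5 + 24*r^4 + 15*r^3 - 150*r^2 - 108*r + 216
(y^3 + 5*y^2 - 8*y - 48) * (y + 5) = y^4 + 10*y^3 + 17*y^2 - 88*y - 240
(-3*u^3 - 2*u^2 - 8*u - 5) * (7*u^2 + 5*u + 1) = -21*u^5 - 29*u^4 - 69*u^3 - 77*u^2 - 33*u - 5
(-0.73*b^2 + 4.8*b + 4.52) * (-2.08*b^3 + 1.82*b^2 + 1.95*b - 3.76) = 1.5184*b^5 - 11.3126*b^4 - 2.0891*b^3 + 20.3312*b^2 - 9.234*b - 16.9952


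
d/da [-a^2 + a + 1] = 1 - 2*a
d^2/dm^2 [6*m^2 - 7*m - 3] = 12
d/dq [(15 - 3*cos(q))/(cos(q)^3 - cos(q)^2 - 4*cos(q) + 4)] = 3*(-23*cos(q)/2 + 8*cos(2*q) - cos(3*q)/2 - 8)*sin(q)/(cos(q)^3 - cos(q)^2 - 4*cos(q) + 4)^2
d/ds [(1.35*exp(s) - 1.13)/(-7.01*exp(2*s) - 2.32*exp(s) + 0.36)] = (9.4635*exp(2*s) - 15.8426*exp(s) - 2.1356)*exp(s)/(49.1401*exp(4*s) + 32.5264*exp(3*s) + 0.3352*exp(2*s) - 1.6704*exp(s) + 0.1296)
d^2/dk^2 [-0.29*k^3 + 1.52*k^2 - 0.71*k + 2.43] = 3.04 - 1.74*k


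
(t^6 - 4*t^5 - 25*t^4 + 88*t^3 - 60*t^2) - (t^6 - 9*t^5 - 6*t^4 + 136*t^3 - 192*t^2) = 5*t^5 - 19*t^4 - 48*t^3 + 132*t^2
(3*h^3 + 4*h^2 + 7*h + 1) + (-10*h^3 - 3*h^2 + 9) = -7*h^3 + h^2 + 7*h + 10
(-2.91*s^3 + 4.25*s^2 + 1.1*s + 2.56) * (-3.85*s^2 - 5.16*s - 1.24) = 11.2035*s^5 - 1.3469*s^4 - 22.5566*s^3 - 20.802*s^2 - 14.5736*s - 3.1744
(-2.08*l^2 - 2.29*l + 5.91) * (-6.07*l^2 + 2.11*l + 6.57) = 12.6256*l^4 + 9.5115*l^3 - 54.3712*l^2 - 2.5752*l + 38.8287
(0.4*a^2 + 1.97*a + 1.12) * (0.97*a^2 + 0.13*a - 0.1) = 0.388*a^4 + 1.9629*a^3 + 1.3025*a^2 - 0.0514*a - 0.112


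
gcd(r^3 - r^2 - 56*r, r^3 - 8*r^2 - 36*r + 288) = r - 8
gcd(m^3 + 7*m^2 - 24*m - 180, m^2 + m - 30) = m^2 + m - 30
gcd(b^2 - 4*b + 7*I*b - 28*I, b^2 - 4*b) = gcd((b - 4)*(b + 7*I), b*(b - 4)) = b - 4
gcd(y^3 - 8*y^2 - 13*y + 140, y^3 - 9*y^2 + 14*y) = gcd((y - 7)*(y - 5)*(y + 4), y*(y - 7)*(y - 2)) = y - 7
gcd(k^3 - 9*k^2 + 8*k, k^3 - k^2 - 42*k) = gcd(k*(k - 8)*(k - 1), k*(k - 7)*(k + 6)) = k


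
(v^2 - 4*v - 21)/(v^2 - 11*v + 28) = (v + 3)/(v - 4)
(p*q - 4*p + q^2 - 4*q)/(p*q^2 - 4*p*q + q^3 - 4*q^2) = 1/q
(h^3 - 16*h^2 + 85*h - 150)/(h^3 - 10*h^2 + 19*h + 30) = (h - 5)/(h + 1)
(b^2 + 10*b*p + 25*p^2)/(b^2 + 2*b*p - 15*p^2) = (-b - 5*p)/(-b + 3*p)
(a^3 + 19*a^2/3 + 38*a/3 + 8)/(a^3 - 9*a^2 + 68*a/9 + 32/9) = 3*(3*a^3 + 19*a^2 + 38*a + 24)/(9*a^3 - 81*a^2 + 68*a + 32)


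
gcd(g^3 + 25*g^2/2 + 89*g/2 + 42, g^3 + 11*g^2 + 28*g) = g^2 + 11*g + 28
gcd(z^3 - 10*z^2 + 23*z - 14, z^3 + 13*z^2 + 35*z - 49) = z - 1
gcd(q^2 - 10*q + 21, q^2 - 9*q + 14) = q - 7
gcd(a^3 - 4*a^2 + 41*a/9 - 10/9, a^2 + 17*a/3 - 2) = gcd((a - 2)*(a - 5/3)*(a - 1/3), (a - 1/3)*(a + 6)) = a - 1/3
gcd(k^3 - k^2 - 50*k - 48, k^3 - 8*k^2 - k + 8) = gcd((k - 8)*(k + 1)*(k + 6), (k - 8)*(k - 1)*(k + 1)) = k^2 - 7*k - 8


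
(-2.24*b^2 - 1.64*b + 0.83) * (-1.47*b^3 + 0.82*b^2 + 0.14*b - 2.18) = 3.2928*b^5 + 0.574*b^4 - 2.8785*b^3 + 5.3342*b^2 + 3.6914*b - 1.8094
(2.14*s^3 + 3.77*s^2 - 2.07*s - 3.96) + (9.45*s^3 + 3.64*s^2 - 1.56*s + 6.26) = 11.59*s^3 + 7.41*s^2 - 3.63*s + 2.3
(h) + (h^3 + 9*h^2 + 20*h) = h^3 + 9*h^2 + 21*h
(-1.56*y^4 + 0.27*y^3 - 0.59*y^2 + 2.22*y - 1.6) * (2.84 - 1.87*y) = 2.9172*y^5 - 4.9353*y^4 + 1.8701*y^3 - 5.827*y^2 + 9.2968*y - 4.544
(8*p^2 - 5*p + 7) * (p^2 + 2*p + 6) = 8*p^4 + 11*p^3 + 45*p^2 - 16*p + 42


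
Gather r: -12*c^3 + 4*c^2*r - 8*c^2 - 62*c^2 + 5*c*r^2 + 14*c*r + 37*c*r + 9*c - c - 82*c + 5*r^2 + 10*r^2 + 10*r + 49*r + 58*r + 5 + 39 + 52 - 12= -12*c^3 - 70*c^2 - 74*c + r^2*(5*c + 15) + r*(4*c^2 + 51*c + 117) + 84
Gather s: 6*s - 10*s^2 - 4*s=-10*s^2 + 2*s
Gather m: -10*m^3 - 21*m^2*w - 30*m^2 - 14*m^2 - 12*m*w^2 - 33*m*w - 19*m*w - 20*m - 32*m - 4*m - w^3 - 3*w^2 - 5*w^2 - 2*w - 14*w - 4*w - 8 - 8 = -10*m^3 + m^2*(-21*w - 44) + m*(-12*w^2 - 52*w - 56) - w^3 - 8*w^2 - 20*w - 16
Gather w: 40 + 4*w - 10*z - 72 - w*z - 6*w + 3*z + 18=w*(-z - 2) - 7*z - 14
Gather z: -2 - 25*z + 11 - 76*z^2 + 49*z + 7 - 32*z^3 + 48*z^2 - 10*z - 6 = -32*z^3 - 28*z^2 + 14*z + 10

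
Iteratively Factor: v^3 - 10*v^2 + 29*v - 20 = (v - 4)*(v^2 - 6*v + 5) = (v - 5)*(v - 4)*(v - 1)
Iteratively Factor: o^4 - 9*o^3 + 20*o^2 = (o - 4)*(o^3 - 5*o^2) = o*(o - 4)*(o^2 - 5*o) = o*(o - 5)*(o - 4)*(o)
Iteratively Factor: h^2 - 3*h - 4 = (h - 4)*(h + 1)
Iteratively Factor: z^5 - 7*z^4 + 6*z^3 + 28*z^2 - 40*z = (z + 2)*(z^4 - 9*z^3 + 24*z^2 - 20*z) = (z - 5)*(z + 2)*(z^3 - 4*z^2 + 4*z) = (z - 5)*(z - 2)*(z + 2)*(z^2 - 2*z) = z*(z - 5)*(z - 2)*(z + 2)*(z - 2)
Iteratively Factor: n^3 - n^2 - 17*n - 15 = (n + 3)*(n^2 - 4*n - 5) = (n - 5)*(n + 3)*(n + 1)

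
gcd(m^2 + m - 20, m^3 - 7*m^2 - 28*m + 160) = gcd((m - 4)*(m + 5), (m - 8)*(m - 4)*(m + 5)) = m^2 + m - 20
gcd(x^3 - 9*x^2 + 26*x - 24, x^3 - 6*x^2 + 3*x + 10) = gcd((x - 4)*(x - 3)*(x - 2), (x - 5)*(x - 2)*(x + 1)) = x - 2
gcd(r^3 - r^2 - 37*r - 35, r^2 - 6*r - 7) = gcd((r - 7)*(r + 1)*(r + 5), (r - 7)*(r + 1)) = r^2 - 6*r - 7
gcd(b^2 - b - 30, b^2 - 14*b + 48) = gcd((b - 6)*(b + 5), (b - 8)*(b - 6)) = b - 6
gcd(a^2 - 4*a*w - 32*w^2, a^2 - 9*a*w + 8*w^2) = -a + 8*w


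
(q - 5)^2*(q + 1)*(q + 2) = q^4 - 7*q^3 - 3*q^2 + 55*q + 50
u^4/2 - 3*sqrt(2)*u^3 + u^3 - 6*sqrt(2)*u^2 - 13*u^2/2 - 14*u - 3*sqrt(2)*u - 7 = (u/2 + 1/2)*(u + 1)*(u - 7*sqrt(2))*(u + sqrt(2))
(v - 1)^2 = v^2 - 2*v + 1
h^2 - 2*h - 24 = (h - 6)*(h + 4)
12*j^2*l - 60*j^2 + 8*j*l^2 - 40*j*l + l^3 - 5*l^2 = (2*j + l)*(6*j + l)*(l - 5)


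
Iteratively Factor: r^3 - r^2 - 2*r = (r)*(r^2 - r - 2) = r*(r - 2)*(r + 1)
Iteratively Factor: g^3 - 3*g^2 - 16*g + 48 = (g + 4)*(g^2 - 7*g + 12) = (g - 4)*(g + 4)*(g - 3)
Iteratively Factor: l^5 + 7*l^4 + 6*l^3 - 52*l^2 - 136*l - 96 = (l - 3)*(l^4 + 10*l^3 + 36*l^2 + 56*l + 32) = (l - 3)*(l + 4)*(l^3 + 6*l^2 + 12*l + 8) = (l - 3)*(l + 2)*(l + 4)*(l^2 + 4*l + 4) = (l - 3)*(l + 2)^2*(l + 4)*(l + 2)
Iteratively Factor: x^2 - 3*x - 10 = (x - 5)*(x + 2)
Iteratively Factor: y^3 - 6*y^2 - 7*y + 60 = (y + 3)*(y^2 - 9*y + 20) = (y - 4)*(y + 3)*(y - 5)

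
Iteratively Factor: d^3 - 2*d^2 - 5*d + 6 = (d - 1)*(d^2 - d - 6) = (d - 3)*(d - 1)*(d + 2)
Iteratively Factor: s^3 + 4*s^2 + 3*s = (s + 1)*(s^2 + 3*s) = (s + 1)*(s + 3)*(s)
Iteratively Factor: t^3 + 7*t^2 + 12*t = (t + 4)*(t^2 + 3*t) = t*(t + 4)*(t + 3)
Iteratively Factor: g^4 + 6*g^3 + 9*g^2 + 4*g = (g + 4)*(g^3 + 2*g^2 + g) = g*(g + 4)*(g^2 + 2*g + 1) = g*(g + 1)*(g + 4)*(g + 1)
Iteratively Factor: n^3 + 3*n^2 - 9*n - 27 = (n + 3)*(n^2 - 9) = (n + 3)^2*(n - 3)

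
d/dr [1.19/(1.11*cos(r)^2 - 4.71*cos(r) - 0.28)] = (2.6418*cos(r) - 5.6049)*sin(r)/(-1.11*cos(r)^2 + 4.71*cos(r) + 0.28)^2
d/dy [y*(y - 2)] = 2*y - 2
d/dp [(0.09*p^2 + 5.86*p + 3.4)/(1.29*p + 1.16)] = (0.1161*p^2 + 0.2088*p + 2.4116)/(1.6641*p^2 + 2.9928*p + 1.3456)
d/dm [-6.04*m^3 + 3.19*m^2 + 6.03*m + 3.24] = -18.12*m^2 + 6.38*m + 6.03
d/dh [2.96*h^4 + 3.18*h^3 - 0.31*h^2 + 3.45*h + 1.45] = 11.84*h^3 + 9.54*h^2 - 0.62*h + 3.45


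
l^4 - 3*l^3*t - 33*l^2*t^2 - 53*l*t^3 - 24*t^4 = (l - 8*t)*(l + t)^2*(l + 3*t)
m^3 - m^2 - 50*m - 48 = (m - 8)*(m + 1)*(m + 6)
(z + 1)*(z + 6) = z^2 + 7*z + 6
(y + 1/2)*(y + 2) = y^2 + 5*y/2 + 1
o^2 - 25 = (o - 5)*(o + 5)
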